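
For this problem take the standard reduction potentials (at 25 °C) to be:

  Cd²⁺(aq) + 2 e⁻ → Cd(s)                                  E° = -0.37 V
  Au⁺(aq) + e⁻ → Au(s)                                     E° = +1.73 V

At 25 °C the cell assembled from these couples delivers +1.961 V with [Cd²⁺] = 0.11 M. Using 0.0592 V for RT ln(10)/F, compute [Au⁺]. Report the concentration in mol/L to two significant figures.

0.0015 M

Au⁺/Au is the cathode, Cd²⁺/Cd the anode: E°cell = +2.10 V, n = 2.
Overall reaction: 2 Au⁺(aq) + Cd(s) → 2 Au(s) + Cd²⁺(aq); Q = [Cd²⁺]^1/[Au⁺]^2.
From E = E° − (0.0592/n) log Q: log Q = (E° − E)·n/0.0592 = (+2.10 − (+1.961))·2/0.0592 = 4.6959.
So 2·log[Au⁺] = 1·log(0.11) − log Q = -0.9586 − (4.6959) = -5.6545; log[Au⁺] = -5.6545 / 2 = -2.8272; [Au⁺] = 10^(-2.8272) ≈ 0.0015 M.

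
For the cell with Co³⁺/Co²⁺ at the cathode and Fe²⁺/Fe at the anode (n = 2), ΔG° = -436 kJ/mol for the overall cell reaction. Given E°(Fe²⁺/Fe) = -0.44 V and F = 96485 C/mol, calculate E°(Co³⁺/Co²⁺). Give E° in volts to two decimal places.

E°cell = −ΔG°/(nF) = −(-436×10³)/((2)(96485)) = +2.259 V.
Since Co³⁺/Co²⁺ is the cathode and Fe²⁺/Fe the anode, E°cell = E°(Co³⁺/Co²⁺) − E°(Fe²⁺/Fe).
So E°(Co³⁺/Co²⁺) = E°cell + E°(Fe²⁺/Fe) = +2.259 + (-0.44) = +1.82 V.

+1.82 V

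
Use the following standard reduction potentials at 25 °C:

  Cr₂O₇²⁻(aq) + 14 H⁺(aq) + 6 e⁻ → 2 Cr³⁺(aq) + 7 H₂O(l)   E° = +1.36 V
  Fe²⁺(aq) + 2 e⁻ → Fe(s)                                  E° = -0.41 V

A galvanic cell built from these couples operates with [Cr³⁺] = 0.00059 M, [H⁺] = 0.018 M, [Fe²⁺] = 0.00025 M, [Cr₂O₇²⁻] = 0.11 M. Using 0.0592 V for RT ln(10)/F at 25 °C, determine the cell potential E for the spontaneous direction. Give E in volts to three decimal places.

Cr₂O₇²⁻/Cr³⁺ is the cathode (higher E°), Fe²⁺/Fe the anode: E°cell = +1.36 − (-0.41) = +1.77 V, n = 6.
Overall: Cr₂O₇²⁻(aq) + 14 H⁺(aq) + 3 Fe(s) → 2 Cr³⁺(aq) + 7 H₂O(l) + 3 Fe²⁺(aq)
Q = [Cr³⁺]^2·[Fe²⁺]^3 / ([Cr₂O₇²⁻]·[H⁺]^14); log Q = 8.120.
E = E° − (0.0592/n) log Q = +1.77 − (0.0592/6)(8.120) = +1.690 V.

+1.690 V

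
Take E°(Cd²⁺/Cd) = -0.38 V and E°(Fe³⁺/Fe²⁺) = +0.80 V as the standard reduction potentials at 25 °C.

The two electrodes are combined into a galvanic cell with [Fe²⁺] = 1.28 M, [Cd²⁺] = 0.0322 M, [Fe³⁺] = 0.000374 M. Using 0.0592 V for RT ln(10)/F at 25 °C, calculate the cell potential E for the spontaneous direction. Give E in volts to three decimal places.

Fe³⁺/Fe²⁺ is the cathode (higher E°), Cd²⁺/Cd the anode: E°cell = +0.80 − (-0.38) = +1.18 V, n = 2.
Overall: 2 Fe³⁺(aq) + Cd(s) → 2 Fe²⁺(aq) + Cd²⁺(aq)
Q = [Fe²⁺]^2·[Cd²⁺] / ([Fe³⁺]^2); log Q = 5.577.
E = E° − (0.0592/n) log Q = +1.18 − (0.0592/2)(5.577) = +1.015 V.

+1.015 V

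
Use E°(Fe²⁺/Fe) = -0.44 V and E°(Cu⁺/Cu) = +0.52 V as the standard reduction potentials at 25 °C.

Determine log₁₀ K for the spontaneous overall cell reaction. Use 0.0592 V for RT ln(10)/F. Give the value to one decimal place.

Cathode: Cu⁺/Cu; anode: Fe²⁺/Fe. E°cell = +0.96 V, n = 2.
log K = nE°cell / 0.0592 = (2)(+0.96) / 0.0592 = 32.4.

32.4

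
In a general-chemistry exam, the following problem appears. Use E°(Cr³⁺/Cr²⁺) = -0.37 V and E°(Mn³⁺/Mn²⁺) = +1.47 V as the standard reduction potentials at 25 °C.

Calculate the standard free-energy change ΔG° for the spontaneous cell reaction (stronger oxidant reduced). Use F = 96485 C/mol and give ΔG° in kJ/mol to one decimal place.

Mn³⁺/Mn²⁺ (E° = +1.47 V) is the cathode; Cr³⁺/Cr²⁺ (E° = -0.37 V) is the anode, so E°cell = +1.84 V.
Balancing electrons gives n = 1 (lcm of 1 and 1).
ΔG° = −nFE° = −(1)(96485)(+1.84) = -177,532 J = -177.5 kJ/mol.

-177.5 kJ/mol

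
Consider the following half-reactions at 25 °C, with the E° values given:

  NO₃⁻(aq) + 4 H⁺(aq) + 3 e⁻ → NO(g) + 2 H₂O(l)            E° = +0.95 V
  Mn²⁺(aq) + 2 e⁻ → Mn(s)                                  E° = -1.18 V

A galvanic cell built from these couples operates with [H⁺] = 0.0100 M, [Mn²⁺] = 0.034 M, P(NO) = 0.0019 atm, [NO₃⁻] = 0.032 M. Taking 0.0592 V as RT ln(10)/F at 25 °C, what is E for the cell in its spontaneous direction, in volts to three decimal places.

NO₃⁻/NO is the cathode (higher E°), Mn²⁺/Mn the anode: E°cell = +0.95 − (-1.18) = +2.13 V, n = 6.
Overall: 2 NO₃⁻(aq) + 8 H⁺(aq) + 3 Mn(s) → 2 NO(g) + 4 H₂O(l) + 3 Mn²⁺(aq)
Q = P(NO)^2·[Mn²⁺]^3 / ([NO₃⁻]^2·[H⁺]^8); log Q = 9.142.
E = E° − (0.0592/n) log Q = +2.13 − (0.0592/6)(9.142) = +2.040 V.

+2.040 V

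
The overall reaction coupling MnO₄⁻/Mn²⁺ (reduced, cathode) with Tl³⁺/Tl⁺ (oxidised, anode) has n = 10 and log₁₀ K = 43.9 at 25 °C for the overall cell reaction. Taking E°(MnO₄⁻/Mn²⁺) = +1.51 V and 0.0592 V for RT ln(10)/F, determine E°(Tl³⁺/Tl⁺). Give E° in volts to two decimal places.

E°cell = (0.0592/n)·log K = (0.0592/10)(43.9) = +0.260 V.
Since MnO₄⁻/Mn²⁺ is the cathode and Tl³⁺/Tl⁺ the anode, E°cell = E°(MnO₄⁻/Mn²⁺) − E°(Tl³⁺/Tl⁺).
So E°(Tl³⁺/Tl⁺) = E°(MnO₄⁻/Mn²⁺) − E°cell = (+1.51) − (+0.260) = +1.25 V.

+1.25 V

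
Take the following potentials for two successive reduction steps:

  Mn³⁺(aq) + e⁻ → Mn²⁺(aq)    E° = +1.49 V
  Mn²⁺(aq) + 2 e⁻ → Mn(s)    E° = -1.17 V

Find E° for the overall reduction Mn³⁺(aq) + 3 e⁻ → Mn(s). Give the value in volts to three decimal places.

-0.283 V

Standard free energies of sequential steps add: ΔG°₃ = ΔG°₁ + ΔG°₂, so n₃E°₃ = n₁E°₁ + n₂E°₂.
E°₃ = (1×+1.49 + 2×-1.17) / 3 = (-0.850) / 3 = -0.283 V.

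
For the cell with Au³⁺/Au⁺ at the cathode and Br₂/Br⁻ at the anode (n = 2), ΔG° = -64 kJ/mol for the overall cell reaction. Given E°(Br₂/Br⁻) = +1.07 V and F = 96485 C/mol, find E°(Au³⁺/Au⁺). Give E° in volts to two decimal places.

+1.40 V

E°cell = −ΔG°/(nF) = −(-64×10³)/((2)(96485)) = +0.332 V.
Since Au³⁺/Au⁺ is the cathode and Br₂/Br⁻ the anode, E°cell = E°(Au³⁺/Au⁺) − E°(Br₂/Br⁻).
So E°(Au³⁺/Au⁺) = E°cell + E°(Br₂/Br⁻) = +0.332 + (+1.07) = +1.40 V.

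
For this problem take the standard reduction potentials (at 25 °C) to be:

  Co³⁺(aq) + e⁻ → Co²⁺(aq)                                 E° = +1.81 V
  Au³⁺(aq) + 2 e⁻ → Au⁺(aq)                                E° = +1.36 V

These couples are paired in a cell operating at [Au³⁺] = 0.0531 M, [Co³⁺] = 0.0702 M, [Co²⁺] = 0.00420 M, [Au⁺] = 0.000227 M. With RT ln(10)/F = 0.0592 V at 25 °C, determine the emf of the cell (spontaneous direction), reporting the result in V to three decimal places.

Co³⁺/Co²⁺ is the cathode (higher E°), Au³⁺/Au⁺ the anode: E°cell = +1.81 − (+1.36) = +0.45 V, n = 2.
Overall: 2 Co³⁺(aq) + Au⁺(aq) → 2 Co²⁺(aq) + Au³⁺(aq)
Q = [Co²⁺]^2·[Au³⁺] / ([Co³⁺]^2·[Au⁺]); log Q = -0.077.
E = E° − (0.0592/n) log Q = +0.45 − (0.0592/2)(-0.077) = +0.452 V.

+0.452 V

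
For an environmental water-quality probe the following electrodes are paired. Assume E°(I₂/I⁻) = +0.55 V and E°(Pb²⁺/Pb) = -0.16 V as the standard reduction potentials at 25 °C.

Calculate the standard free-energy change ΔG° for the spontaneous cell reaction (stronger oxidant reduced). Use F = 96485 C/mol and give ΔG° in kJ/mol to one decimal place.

I₂/I⁻ (E° = +0.55 V) is the cathode; Pb²⁺/Pb (E° = -0.16 V) is the anode, so E°cell = +0.71 V.
Balancing electrons gives n = 2 (lcm of 2 and 2).
ΔG° = −nFE° = −(2)(96485)(+0.71) = -137,009 J = -137.0 kJ/mol.

-137.0 kJ/mol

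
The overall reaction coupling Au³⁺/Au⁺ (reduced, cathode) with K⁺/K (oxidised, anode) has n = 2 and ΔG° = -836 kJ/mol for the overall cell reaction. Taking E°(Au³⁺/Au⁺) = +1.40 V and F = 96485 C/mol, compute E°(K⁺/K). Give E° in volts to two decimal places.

E°cell = −ΔG°/(nF) = −(-836×10³)/((2)(96485)) = +4.332 V.
Since Au³⁺/Au⁺ is the cathode and K⁺/K the anode, E°cell = E°(Au³⁺/Au⁺) − E°(K⁺/K).
So E°(K⁺/K) = E°(Au³⁺/Au⁺) − E°cell = (+1.40) − (+4.332) = -2.93 V.

-2.93 V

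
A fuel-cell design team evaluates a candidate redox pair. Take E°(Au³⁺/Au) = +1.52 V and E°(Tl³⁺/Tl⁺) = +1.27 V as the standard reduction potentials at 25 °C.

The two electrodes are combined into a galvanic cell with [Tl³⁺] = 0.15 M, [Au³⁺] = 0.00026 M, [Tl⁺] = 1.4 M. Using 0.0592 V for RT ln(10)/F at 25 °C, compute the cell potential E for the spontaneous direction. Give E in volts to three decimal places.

+0.208 V

Au³⁺/Au is the cathode (higher E°), Tl³⁺/Tl⁺ the anode: E°cell = +1.52 − (+1.27) = +0.25 V, n = 6.
Overall: 2 Au³⁺(aq) + 3 Tl⁺(aq) → 2 Au(s) + 3 Tl³⁺(aq)
Q = [Tl³⁺]^3 / ([Au³⁺]^2·[Tl⁺]^3); log Q = 4.260.
E = E° − (0.0592/n) log Q = +0.25 − (0.0592/6)(4.260) = +0.208 V.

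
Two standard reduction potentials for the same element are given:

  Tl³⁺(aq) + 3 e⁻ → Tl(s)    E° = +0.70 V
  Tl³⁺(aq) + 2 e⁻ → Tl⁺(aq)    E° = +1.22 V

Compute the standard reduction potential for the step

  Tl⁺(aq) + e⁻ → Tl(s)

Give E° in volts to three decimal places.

-0.340 V

Sequential free energies add, so n₃E°₃ = n₁E°₁ + n₂E°₂.
With n₃ = 3, and the known step contributing 2×(+1.22) V, the unknown satisfies 1·E° = 3×(+0.70) − 2×(+1.22) = -0.340.
E° = -0.340 / 1 = -0.340 V.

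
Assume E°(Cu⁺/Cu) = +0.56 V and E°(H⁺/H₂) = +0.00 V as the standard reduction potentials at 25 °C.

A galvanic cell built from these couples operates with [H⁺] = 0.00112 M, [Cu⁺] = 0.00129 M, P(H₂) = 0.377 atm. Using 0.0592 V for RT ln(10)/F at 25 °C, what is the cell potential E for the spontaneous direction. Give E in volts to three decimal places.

Cu⁺/Cu is the cathode (higher E°), H⁺/H₂ the anode: E°cell = +0.56 − (+0.00) = +0.56 V, n = 2.
Overall: 2 Cu⁺(aq) + H₂(g) → 2 Cu(s) + 2 H⁺(aq)
Q = [H⁺]^2 / ([Cu⁺]^2·P(H₂)); log Q = 0.301.
E = E° − (0.0592/n) log Q = +0.56 − (0.0592/2)(0.301) = +0.551 V.

+0.551 V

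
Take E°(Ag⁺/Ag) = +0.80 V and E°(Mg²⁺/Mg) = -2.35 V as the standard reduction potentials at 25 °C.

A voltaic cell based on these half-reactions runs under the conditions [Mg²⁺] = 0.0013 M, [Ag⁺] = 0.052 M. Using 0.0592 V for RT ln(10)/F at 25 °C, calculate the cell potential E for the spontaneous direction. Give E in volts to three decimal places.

Ag⁺/Ag is the cathode (higher E°), Mg²⁺/Mg the anode: E°cell = +0.80 − (-2.35) = +3.15 V, n = 2.
Overall: 2 Ag⁺(aq) + Mg(s) → 2 Ag(s) + Mg²⁺(aq)
Q = [Mg²⁺] / ([Ag⁺]^2); log Q = -0.318.
E = E° − (0.0592/n) log Q = +3.15 − (0.0592/2)(-0.318) = +3.159 V.

+3.159 V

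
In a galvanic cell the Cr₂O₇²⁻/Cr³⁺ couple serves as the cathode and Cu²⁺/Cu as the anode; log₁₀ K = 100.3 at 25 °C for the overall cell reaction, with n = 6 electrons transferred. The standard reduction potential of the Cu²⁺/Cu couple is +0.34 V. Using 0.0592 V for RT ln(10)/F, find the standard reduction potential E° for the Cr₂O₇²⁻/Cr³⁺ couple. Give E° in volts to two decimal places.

+1.33 V

E°cell = (0.0592/n)·log K = (0.0592/6)(100.3) = +0.990 V.
Since Cr₂O₇²⁻/Cr³⁺ is the cathode and Cu²⁺/Cu the anode, E°cell = E°(Cr₂O₇²⁻/Cr³⁺) − E°(Cu²⁺/Cu).
So E°(Cr₂O₇²⁻/Cr³⁺) = E°cell + E°(Cu²⁺/Cu) = +0.990 + (+0.34) = +1.33 V.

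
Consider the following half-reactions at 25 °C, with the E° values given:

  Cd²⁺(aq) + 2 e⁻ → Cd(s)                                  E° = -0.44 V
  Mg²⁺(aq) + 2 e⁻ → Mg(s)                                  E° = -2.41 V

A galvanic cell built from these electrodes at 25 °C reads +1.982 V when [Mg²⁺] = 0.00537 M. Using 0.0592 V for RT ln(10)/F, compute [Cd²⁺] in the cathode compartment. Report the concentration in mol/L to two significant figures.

Cd²⁺/Cd is the cathode, Mg²⁺/Mg the anode: E°cell = +1.97 V, n = 2.
Overall reaction: Cd²⁺(aq) + Mg(s) → Cd(s) + Mg²⁺(aq); Q = [Mg²⁺]^1/[Cd²⁺]^1.
From E = E° − (0.0592/n) log Q: log Q = (E° − E)·n/0.0592 = (+1.97 − (+1.982))·2/0.0592 = -0.4054.
So 1·log[Cd²⁺] = 1·log(0.00537) − log Q = -2.2700 − (-0.4054) = -1.8646; [Cd²⁺] = 10^(-1.8646) ≈ 0.014 M.

0.014 M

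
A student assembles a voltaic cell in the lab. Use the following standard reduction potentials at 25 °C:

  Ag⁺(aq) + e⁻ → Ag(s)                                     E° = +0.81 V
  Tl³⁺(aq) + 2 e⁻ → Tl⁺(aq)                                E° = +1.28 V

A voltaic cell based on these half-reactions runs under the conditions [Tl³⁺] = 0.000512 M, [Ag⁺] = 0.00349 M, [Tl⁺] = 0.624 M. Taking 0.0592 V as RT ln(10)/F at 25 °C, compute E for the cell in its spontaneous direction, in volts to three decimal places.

Tl³⁺/Tl⁺ is the cathode (higher E°), Ag⁺/Ag the anode: E°cell = +1.28 − (+0.81) = +0.47 V, n = 2.
Overall: Tl³⁺(aq) + 2 Ag(s) → Tl⁺(aq) + 2 Ag⁺(aq)
Q = [Tl⁺]·[Ag⁺]^2 / ([Tl³⁺]); log Q = -1.828.
E = E° − (0.0592/n) log Q = +0.47 − (0.0592/2)(-1.828) = +0.524 V.

+0.524 V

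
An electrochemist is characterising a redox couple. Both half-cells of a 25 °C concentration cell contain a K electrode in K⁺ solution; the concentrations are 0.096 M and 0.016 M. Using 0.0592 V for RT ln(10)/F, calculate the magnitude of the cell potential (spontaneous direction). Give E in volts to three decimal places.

For a concentration cell E°cell = 0. The 0.096 M side is the cathode (reduction is favoured where [K⁺] is higher).
With n = 1, E = −(0.0592/1) log([K⁺]ₐₙ/[K⁺]꜀ₐₜ) = −(0.0592/1) log(0.016/0.096) = −(0.0592/1)(-0.778) = +0.046 V.

+0.046 V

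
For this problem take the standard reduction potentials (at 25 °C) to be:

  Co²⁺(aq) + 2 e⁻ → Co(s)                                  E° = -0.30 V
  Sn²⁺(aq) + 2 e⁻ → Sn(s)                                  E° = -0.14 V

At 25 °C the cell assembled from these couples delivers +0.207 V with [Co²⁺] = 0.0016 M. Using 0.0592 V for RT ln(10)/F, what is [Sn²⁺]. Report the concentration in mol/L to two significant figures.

0.062 M

Sn²⁺/Sn is the cathode, Co²⁺/Co the anode: E°cell = +0.16 V, n = 2.
Overall reaction: Sn²⁺(aq) + Co(s) → Sn(s) + Co²⁺(aq); Q = [Co²⁺]^1/[Sn²⁺]^1.
From E = E° − (0.0592/n) log Q: log Q = (E° − E)·n/0.0592 = (+0.16 − (+0.207))·2/0.0592 = -1.5878.
So 1·log[Sn²⁺] = 1·log(0.0016) − log Q = -2.7959 − (-1.5878) = -1.2081; [Sn²⁺] = 10^(-1.2081) ≈ 0.062 M.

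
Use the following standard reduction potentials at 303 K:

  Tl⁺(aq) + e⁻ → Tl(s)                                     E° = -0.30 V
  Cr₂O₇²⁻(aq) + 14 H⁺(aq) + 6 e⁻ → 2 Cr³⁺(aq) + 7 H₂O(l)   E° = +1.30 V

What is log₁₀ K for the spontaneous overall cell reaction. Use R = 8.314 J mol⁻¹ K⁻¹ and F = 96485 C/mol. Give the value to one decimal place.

Cathode: Cr₂O₇²⁻/Cr³⁺; anode: Tl⁺/Tl. E°cell = (+1.30) − (-0.30) = +1.60 V, with n = 6.
ΔG° = −nFE° = −RT ln K, so ln K = nFE°/(RT) = (6)(96485)(+1.60) / ((8.314)(303)) = 367.687.
log₁₀ K = 367.687 / ln 10 = 159.7.

159.7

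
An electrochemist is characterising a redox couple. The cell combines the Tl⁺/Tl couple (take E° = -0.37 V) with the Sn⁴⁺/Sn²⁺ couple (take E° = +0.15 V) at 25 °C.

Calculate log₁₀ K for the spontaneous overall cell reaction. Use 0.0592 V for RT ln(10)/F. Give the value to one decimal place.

17.6

Cathode: Sn⁴⁺/Sn²⁺; anode: Tl⁺/Tl. E°cell = +0.52 V, n = 2.
log K = nE°cell / 0.0592 = (2)(+0.52) / 0.0592 = 17.6.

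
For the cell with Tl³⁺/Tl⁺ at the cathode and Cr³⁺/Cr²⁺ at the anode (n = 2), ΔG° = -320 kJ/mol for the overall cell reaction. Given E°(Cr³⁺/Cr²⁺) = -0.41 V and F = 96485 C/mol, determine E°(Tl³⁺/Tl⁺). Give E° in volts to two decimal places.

E°cell = −ΔG°/(nF) = −(-320×10³)/((2)(96485)) = +1.658 V.
Since Tl³⁺/Tl⁺ is the cathode and Cr³⁺/Cr²⁺ the anode, E°cell = E°(Tl³⁺/Tl⁺) − E°(Cr³⁺/Cr²⁺).
So E°(Tl³⁺/Tl⁺) = E°cell + E°(Cr³⁺/Cr²⁺) = +1.658 + (-0.41) = +1.25 V.

+1.25 V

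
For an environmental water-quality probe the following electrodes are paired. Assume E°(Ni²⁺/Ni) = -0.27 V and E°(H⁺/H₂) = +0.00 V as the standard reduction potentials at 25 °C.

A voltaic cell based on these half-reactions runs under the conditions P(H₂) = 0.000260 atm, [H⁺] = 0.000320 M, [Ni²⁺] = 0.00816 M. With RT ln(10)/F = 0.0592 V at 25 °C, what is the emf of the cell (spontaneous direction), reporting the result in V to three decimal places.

H⁺/H₂ is the cathode (higher E°), Ni²⁺/Ni the anode: E°cell = +0.00 − (-0.27) = +0.27 V, n = 2.
Overall: 2 H⁺(aq) + Ni(s) → H₂(g) + Ni²⁺(aq)
Q = P(H₂)·[Ni²⁺] / ([H⁺]^2); log Q = 1.316.
E = E° − (0.0592/n) log Q = +0.27 − (0.0592/2)(1.316) = +0.231 V.

+0.231 V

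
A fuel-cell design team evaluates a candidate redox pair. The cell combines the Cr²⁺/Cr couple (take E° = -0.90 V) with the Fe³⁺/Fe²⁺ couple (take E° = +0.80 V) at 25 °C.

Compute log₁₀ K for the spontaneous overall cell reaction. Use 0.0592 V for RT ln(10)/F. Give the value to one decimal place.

Cathode: Fe³⁺/Fe²⁺; anode: Cr²⁺/Cr. E°cell = +1.70 V, n = 2.
log K = nE°cell / 0.0592 = (2)(+1.70) / 0.0592 = 57.4.

57.4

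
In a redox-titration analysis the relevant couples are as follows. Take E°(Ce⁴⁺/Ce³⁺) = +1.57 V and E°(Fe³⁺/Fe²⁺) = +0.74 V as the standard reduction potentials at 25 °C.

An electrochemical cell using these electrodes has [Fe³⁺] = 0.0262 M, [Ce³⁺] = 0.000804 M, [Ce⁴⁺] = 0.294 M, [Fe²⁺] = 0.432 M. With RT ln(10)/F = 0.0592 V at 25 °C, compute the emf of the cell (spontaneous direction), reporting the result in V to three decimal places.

Ce⁴⁺/Ce³⁺ is the cathode (higher E°), Fe³⁺/Fe²⁺ the anode: E°cell = +1.57 − (+0.74) = +0.83 V, n = 1.
Overall: Ce⁴⁺(aq) + Fe²⁺(aq) → Ce³⁺(aq) + Fe³⁺(aq)
Q = [Ce³⁺]·[Fe³⁺] / ([Ce⁴⁺]·[Fe²⁺]); log Q = -3.780.
E = E° − (0.0592/n) log Q = +0.83 − (0.0592/1)(-3.780) = +1.054 V.

+1.054 V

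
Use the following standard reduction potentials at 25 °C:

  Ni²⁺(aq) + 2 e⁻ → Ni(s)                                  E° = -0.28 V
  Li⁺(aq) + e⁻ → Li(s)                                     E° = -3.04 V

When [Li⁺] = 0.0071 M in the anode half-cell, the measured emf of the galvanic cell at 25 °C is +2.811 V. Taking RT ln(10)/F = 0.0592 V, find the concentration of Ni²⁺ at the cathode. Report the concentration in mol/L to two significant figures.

0.0027 M

Ni²⁺/Ni is the cathode, Li⁺/Li the anode: E°cell = +2.76 V, n = 2.
Overall reaction: Ni²⁺(aq) + 2 Li(s) → Ni(s) + 2 Li⁺(aq); Q = [Li⁺]^2/[Ni²⁺]^1.
From E = E° − (0.0592/n) log Q: log Q = (E° − E)·n/0.0592 = (+2.76 − (+2.811))·2/0.0592 = -1.7230.
So 1·log[Ni²⁺] = 2·log(0.0071) − log Q = -4.2975 − (-1.7230) = -2.5745; [Ni²⁺] = 10^(-2.5745) ≈ 0.0027 M.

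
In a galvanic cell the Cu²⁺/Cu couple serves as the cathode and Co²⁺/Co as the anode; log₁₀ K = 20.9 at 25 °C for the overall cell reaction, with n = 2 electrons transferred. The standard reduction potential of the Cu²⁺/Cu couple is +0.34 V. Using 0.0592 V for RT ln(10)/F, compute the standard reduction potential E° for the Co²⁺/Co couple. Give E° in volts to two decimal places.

E°cell = (0.0592/n)·log K = (0.0592/2)(20.9) = +0.619 V.
Since Cu²⁺/Cu is the cathode and Co²⁺/Co the anode, E°cell = E°(Cu²⁺/Cu) − E°(Co²⁺/Co).
So E°(Co²⁺/Co) = E°(Cu²⁺/Cu) − E°cell = (+0.34) − (+0.619) = -0.28 V.

-0.28 V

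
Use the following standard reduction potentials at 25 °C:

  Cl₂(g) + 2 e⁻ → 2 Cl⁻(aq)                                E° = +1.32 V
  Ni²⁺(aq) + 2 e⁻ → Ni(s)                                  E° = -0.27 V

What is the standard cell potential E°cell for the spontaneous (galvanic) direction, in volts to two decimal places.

The Cl₂/Cl⁻ couple has the higher reduction potential, so it is the cathode; Ni²⁺/Ni is oxidised at the anode.
E°cell = E°(cathode) − E°(anode) = (+1.32) − (-0.27) = +1.59 V.

+1.59 V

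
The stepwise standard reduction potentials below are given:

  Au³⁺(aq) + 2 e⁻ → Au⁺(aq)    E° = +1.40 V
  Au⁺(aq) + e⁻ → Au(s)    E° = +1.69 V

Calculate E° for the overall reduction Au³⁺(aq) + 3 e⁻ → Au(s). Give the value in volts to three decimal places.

+1.497 V

Since ΔG° = −nFE° is additive over sequential reductions, n₃E°₃ = n₁E°₁ + n₂E°₂.
E°₃ = (2×+1.40 + 1×+1.69) / 3 = (+4.490) / 3 = +1.497 V.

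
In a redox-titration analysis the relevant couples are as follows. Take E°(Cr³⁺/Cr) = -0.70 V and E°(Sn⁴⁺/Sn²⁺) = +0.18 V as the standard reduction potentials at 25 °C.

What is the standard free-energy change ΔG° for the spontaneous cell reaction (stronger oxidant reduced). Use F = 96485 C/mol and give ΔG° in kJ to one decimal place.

Sn⁴⁺/Sn²⁺ (E° = +0.18 V) is the cathode; Cr³⁺/Cr (E° = -0.70 V) is the anode, so E°cell = +0.88 V.
Balancing electrons gives n = 6 (lcm of 2 and 3).
ΔG° = −nFE° = −(6)(96485)(+0.88) = -509,441 J = -509.4 kJ.

-509.4 kJ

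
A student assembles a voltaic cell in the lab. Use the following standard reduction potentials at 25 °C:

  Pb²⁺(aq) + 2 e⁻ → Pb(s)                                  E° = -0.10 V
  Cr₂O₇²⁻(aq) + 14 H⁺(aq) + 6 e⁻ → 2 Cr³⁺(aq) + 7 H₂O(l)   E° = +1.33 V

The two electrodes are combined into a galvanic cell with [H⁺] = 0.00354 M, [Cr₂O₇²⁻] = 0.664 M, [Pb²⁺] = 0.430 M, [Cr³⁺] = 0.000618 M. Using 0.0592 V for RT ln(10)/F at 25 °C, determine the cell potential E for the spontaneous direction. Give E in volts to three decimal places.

+1.164 V

Cr₂O₇²⁻/Cr³⁺ is the cathode (higher E°), Pb²⁺/Pb the anode: E°cell = +1.33 − (-0.10) = +1.43 V, n = 6.
Overall: Cr₂O₇²⁻(aq) + 14 H⁺(aq) + 3 Pb(s) → 2 Cr³⁺(aq) + 7 H₂O(l) + 3 Pb²⁺(aq)
Q = [Cr³⁺]^2·[Pb²⁺]^3 / ([Cr₂O₇²⁻]·[H⁺]^14); log Q = 26.974.
E = E° − (0.0592/n) log Q = +1.43 − (0.0592/6)(26.974) = +1.164 V.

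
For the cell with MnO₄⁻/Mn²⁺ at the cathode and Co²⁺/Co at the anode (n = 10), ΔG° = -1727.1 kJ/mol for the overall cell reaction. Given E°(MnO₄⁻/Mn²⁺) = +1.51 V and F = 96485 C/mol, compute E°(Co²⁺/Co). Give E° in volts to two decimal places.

E°cell = −ΔG°/(nF) = −(-1727.1×10³)/((10)(96485)) = +1.790 V.
Since MnO₄⁻/Mn²⁺ is the cathode and Co²⁺/Co the anode, E°cell = E°(MnO₄⁻/Mn²⁺) − E°(Co²⁺/Co).
So E°(Co²⁺/Co) = E°(MnO₄⁻/Mn²⁺) − E°cell = (+1.51) − (+1.790) = -0.28 V.

-0.28 V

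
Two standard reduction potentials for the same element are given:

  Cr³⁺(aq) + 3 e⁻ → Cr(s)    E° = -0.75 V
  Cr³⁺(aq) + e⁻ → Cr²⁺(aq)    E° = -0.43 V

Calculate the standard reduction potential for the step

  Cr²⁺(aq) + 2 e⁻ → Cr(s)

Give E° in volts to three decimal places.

Sequential free energies add, so n₃E°₃ = n₁E°₁ + n₂E°₂.
With n₃ = 3, and the known step contributing 1×(-0.43) V, the unknown satisfies 2·E° = 3×(-0.75) − 1×(-0.43) = -1.820.
E° = -1.820 / 2 = -0.910 V.

-0.910 V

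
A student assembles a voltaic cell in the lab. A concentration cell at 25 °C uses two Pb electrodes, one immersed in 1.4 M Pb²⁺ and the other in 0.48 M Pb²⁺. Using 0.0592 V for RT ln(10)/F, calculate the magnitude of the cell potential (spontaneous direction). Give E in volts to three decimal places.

+0.014 V

For a concentration cell E°cell = 0. The 1.4 M side is the cathode (reduction is favoured where [Pb²⁺] is higher).
With n = 2, E = −(0.0592/2) log([Pb²⁺]ₐₙ/[Pb²⁺]꜀ₐₜ) = −(0.0592/2) log(0.48/1.4) = −(0.0592/2)(-0.465) = +0.014 V.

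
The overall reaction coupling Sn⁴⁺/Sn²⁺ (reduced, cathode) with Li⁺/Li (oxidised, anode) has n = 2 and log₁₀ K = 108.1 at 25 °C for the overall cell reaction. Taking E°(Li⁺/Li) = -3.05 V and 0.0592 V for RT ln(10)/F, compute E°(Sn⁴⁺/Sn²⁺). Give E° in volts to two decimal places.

+0.15 V

E°cell = (0.0592/n)·log K = (0.0592/2)(108.1) = +3.200 V.
Since Sn⁴⁺/Sn²⁺ is the cathode and Li⁺/Li the anode, E°cell = E°(Sn⁴⁺/Sn²⁺) − E°(Li⁺/Li).
So E°(Sn⁴⁺/Sn²⁺) = E°cell + E°(Li⁺/Li) = +3.200 + (-3.05) = +0.15 V.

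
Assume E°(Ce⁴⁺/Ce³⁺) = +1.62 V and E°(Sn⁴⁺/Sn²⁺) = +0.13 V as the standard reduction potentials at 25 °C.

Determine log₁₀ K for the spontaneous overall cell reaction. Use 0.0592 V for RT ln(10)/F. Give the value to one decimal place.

Cathode: Ce⁴⁺/Ce³⁺; anode: Sn⁴⁺/Sn²⁺. E°cell = +1.49 V, n = 2.
log K = nE°cell / 0.0592 = (2)(+1.49) / 0.0592 = 50.3.

50.3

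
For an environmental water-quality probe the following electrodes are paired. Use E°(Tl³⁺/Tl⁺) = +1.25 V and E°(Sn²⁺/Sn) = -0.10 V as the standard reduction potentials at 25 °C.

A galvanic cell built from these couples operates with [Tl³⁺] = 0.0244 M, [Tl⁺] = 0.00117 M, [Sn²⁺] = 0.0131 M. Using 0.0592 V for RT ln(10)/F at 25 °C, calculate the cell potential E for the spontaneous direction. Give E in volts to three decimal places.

Tl³⁺/Tl⁺ is the cathode (higher E°), Sn²⁺/Sn the anode: E°cell = +1.25 − (-0.10) = +1.35 V, n = 2.
Overall: Tl³⁺(aq) + Sn(s) → Tl⁺(aq) + Sn²⁺(aq)
Q = [Tl⁺]·[Sn²⁺] / ([Tl³⁺]); log Q = -3.202.
E = E° − (0.0592/n) log Q = +1.35 − (0.0592/2)(-3.202) = +1.445 V.

+1.445 V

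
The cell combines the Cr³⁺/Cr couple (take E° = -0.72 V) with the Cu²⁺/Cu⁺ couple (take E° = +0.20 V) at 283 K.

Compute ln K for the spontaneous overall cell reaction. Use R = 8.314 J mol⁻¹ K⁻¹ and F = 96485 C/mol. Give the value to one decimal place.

113.2

Cathode: Cu²⁺/Cu⁺; anode: Cr³⁺/Cr. E°cell = (+0.20) − (-0.72) = +0.92 V, with n = 3.
ΔG° = −nFE° = −RT ln K, so ln K = nFE°/(RT) = (3)(96485)(+0.92) / ((8.314)(283)) = 113.181.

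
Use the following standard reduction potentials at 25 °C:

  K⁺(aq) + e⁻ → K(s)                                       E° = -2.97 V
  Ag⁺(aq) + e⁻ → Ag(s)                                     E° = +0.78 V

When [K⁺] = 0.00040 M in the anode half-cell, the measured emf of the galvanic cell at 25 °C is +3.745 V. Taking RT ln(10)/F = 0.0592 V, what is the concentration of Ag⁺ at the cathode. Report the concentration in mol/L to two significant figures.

Ag⁺/Ag is the cathode, K⁺/K the anode: E°cell = +3.75 V, n = 1.
Overall reaction: Ag⁺(aq) + K(s) → Ag(s) + K⁺(aq); Q = [K⁺]^1/[Ag⁺]^1.
From E = E° − (0.0592/n) log Q: log Q = (E° − E)·n/0.0592 = (+3.75 − (+3.745))·1/0.0592 = 0.0845.
So 1·log[Ag⁺] = 1·log(0.0004) − log Q = -3.3979 − (0.0845) = -3.4824; [Ag⁺] = 10^(-3.4824) ≈ 0.00033 M.

0.00033 M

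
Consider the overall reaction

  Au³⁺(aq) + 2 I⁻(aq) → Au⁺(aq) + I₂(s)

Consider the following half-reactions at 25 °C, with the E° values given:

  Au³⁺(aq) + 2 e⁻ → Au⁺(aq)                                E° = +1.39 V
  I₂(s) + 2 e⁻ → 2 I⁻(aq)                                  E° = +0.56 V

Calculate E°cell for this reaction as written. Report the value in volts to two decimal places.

+0.83 V

The Au³⁺/Au⁺ couple has the higher reduction potential, so it is the cathode; I₂/I⁻ is oxidised at the anode.
E°cell = E°(cathode) − E°(anode) = (+1.39) − (+0.56) = +0.83 V.
Since E°cell > 0, the reaction is spontaneous under standard conditions.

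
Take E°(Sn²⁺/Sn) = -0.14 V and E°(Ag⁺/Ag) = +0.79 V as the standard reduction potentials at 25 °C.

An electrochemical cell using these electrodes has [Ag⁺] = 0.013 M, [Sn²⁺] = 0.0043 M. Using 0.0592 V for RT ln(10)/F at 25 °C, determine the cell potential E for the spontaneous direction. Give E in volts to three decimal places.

Ag⁺/Ag is the cathode (higher E°), Sn²⁺/Sn the anode: E°cell = +0.79 − (-0.14) = +0.93 V, n = 2.
Overall: 2 Ag⁺(aq) + Sn(s) → 2 Ag(s) + Sn²⁺(aq)
Q = [Sn²⁺] / ([Ag⁺]^2); log Q = 1.406.
E = E° − (0.0592/n) log Q = +0.93 − (0.0592/2)(1.406) = +0.888 V.

+0.888 V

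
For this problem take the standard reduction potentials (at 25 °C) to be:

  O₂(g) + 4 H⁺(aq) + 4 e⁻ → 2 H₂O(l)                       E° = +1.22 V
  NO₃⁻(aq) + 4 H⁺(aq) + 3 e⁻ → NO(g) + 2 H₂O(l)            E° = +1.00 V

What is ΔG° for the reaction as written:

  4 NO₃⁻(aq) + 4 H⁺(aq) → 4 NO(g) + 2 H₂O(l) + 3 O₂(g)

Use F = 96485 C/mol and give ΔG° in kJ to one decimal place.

As written, NO₃⁻/NO is reduced (cathode) and O₂/H₂O is oxidised (anode), so E°cell = (+1.00) − (+1.22) = -0.22 V.
Balancing electrons gives n = 12.
ΔG° = −nFE° = −(12)(96485)(-0.22) = 254,720 J = +254.7 kJ.

+254.7 kJ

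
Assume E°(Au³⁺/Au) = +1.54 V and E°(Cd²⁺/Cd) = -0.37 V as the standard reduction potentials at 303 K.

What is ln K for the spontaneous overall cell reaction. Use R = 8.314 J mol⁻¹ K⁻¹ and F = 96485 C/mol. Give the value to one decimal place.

438.9

Cathode: Au³⁺/Au; anode: Cd²⁺/Cd. E°cell = (+1.54) − (-0.37) = +1.91 V, with n = 6.
ΔG° = −nFE° = −RT ln K, so ln K = nFE°/(RT) = (6)(96485)(+1.91) / ((8.314)(303)) = 438.926.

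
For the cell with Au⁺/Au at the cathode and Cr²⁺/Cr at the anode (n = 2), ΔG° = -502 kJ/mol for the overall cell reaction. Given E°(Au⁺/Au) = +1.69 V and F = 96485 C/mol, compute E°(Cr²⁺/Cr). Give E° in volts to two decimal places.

-0.91 V

E°cell = −ΔG°/(nF) = −(-502×10³)/((2)(96485)) = +2.601 V.
Since Au⁺/Au is the cathode and Cr²⁺/Cr the anode, E°cell = E°(Au⁺/Au) − E°(Cr²⁺/Cr).
So E°(Cr²⁺/Cr) = E°(Au⁺/Au) − E°cell = (+1.69) − (+2.601) = -0.91 V.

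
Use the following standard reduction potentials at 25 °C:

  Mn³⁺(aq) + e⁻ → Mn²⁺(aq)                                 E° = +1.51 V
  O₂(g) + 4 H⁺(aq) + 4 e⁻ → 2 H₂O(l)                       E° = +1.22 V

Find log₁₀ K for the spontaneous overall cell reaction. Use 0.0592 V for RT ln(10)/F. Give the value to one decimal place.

Cathode: Mn³⁺/Mn²⁺; anode: O₂/H₂O. E°cell = +0.29 V, n = 4.
log K = nE°cell / 0.0592 = (4)(+0.29) / 0.0592 = 19.6.

19.6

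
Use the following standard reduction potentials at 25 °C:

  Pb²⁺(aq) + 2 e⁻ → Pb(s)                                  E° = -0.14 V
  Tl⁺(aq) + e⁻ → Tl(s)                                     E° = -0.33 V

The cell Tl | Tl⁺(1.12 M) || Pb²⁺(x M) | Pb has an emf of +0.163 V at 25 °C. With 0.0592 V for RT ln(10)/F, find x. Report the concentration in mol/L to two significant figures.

0.15 M

Pb²⁺/Pb is the cathode, Tl⁺/Tl the anode: E°cell = +0.19 V, n = 2.
Overall reaction: Pb²⁺(aq) + 2 Tl(s) → Pb(s) + 2 Tl⁺(aq); Q = [Tl⁺]^2/[Pb²⁺]^1.
From E = E° − (0.0592/n) log Q: log Q = (E° − E)·n/0.0592 = (+0.19 − (+0.163))·2/0.0592 = 0.9122.
So 1·log[Pb²⁺] = 2·log(1.12) − log Q = 0.0984 − (0.9122) = -0.8138; [Pb²⁺] = 10^(-0.8138) ≈ 0.15 M.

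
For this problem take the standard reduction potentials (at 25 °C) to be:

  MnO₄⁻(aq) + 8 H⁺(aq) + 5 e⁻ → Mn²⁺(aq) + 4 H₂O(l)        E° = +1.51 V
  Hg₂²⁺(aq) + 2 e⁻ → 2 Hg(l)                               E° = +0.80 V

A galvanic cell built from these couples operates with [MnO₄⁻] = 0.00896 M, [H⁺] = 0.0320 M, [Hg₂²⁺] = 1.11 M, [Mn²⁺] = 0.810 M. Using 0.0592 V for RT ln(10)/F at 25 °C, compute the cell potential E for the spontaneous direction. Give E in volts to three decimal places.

+0.544 V

MnO₄⁻/Mn²⁺ is the cathode (higher E°), Hg₂²⁺/Hg the anode: E°cell = +1.51 − (+0.80) = +0.71 V, n = 10.
Overall: 2 MnO₄⁻(aq) + 16 H⁺(aq) + 10 Hg(l) → 2 Mn²⁺(aq) + 8 H₂O(l) + 5 Hg₂²⁺(aq)
Q = [Mn²⁺]^2·[Hg₂²⁺]^5 / ([MnO₄⁻]^2·[H⁺]^16); log Q = 28.057.
E = E° − (0.0592/n) log Q = +0.71 − (0.0592/10)(28.057) = +0.544 V.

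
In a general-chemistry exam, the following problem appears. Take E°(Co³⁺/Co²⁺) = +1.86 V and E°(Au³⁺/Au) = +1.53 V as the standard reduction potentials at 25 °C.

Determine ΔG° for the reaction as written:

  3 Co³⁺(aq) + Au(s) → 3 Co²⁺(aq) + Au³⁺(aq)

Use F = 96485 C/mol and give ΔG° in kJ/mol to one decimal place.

As written, Co³⁺/Co²⁺ is reduced (cathode) and Au³⁺/Au is oxidised (anode), so E°cell = (+1.86) − (+1.53) = +0.33 V.
Balancing electrons gives n = 3.
ΔG° = −nFE° = −(3)(96485)(+0.33) = -95,520 J = -95.5 kJ/mol.

-95.5 kJ/mol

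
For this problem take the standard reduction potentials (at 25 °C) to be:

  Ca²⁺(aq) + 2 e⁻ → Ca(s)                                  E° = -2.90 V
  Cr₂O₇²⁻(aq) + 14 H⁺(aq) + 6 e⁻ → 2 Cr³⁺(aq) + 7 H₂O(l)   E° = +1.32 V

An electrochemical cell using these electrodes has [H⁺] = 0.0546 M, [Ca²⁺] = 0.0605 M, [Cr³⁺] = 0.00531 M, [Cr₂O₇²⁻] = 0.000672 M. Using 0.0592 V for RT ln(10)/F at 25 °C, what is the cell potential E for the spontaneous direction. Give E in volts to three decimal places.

Cr₂O₇²⁻/Cr³⁺ is the cathode (higher E°), Ca²⁺/Ca the anode: E°cell = +1.32 − (-2.90) = +4.22 V, n = 6.
Overall: Cr₂O₇²⁻(aq) + 14 H⁺(aq) + 3 Ca(s) → 2 Cr³⁺(aq) + 7 H₂O(l) + 3 Ca²⁺(aq)
Q = [Cr³⁺]^2·[Ca²⁺]^3 / ([Cr₂O₇²⁻]·[H⁺]^14); log Q = 12.647.
E = E° − (0.0592/n) log Q = +4.22 − (0.0592/6)(12.647) = +4.095 V.

+4.095 V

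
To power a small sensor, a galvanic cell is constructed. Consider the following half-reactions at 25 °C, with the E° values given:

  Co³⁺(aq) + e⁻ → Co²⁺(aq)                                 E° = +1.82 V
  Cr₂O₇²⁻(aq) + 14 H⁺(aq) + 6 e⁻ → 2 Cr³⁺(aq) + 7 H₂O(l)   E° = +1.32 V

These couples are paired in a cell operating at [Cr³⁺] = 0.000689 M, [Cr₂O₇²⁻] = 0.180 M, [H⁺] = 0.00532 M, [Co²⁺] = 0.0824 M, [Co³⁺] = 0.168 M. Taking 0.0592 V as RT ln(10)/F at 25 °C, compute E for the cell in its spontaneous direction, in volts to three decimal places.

+0.777 V

Co³⁺/Co²⁺ is the cathode (higher E°), Cr₂O₇²⁻/Cr³⁺ the anode: E°cell = +1.82 − (+1.32) = +0.50 V, n = 6.
Overall: 6 Co³⁺(aq) + 2 Cr³⁺(aq) + 7 H₂O(l) → 6 Co²⁺(aq) + Cr₂O₇²⁻(aq) + 14 H⁺(aq)
Q = [Co²⁺]^6·[Cr₂O₇²⁻]·[H⁺]^14 / ([Co³⁺]^6·[Cr³⁺]^2); log Q = -28.115.
E = E° − (0.0592/n) log Q = +0.50 − (0.0592/6)(-28.115) = +0.777 V.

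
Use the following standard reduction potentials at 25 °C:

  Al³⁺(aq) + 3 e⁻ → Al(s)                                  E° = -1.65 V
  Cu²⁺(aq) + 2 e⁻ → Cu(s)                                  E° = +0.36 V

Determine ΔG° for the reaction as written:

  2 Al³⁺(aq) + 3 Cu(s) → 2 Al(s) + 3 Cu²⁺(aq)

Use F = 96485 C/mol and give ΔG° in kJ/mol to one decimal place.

+1163.6 kJ/mol

As written, Al³⁺/Al is reduced (cathode) and Cu²⁺/Cu is oxidised (anode), so E°cell = (-1.65) − (+0.36) = -2.01 V.
Balancing electrons gives n = 6.
ΔG° = −nFE° = −(6)(96485)(-2.01) = 1,163,609 J = +1163.6 kJ/mol.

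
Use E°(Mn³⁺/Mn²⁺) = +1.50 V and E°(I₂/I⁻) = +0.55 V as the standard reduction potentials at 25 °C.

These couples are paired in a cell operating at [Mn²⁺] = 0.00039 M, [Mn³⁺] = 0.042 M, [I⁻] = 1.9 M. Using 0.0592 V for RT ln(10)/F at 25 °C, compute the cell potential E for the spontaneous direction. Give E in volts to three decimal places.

Mn³⁺/Mn²⁺ is the cathode (higher E°), I₂/I⁻ the anode: E°cell = +1.50 − (+0.55) = +0.95 V, n = 2.
Overall: 2 Mn³⁺(aq) + 2 I⁻(aq) → 2 Mn²⁺(aq) + I₂(s)
Q = [Mn²⁺]^2 / ([Mn³⁺]^2·[I⁻]^2); log Q = -4.622.
E = E° − (0.0592/n) log Q = +0.95 − (0.0592/2)(-4.622) = +1.087 V.

+1.087 V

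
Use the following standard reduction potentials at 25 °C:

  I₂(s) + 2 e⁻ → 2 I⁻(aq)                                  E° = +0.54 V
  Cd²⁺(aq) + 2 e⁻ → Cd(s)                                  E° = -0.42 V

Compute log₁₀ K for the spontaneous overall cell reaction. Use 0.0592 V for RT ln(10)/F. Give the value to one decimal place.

32.4

Cathode: I₂/I⁻; anode: Cd²⁺/Cd. E°cell = +0.96 V, n = 2.
log K = nE°cell / 0.0592 = (2)(+0.96) / 0.0592 = 32.4.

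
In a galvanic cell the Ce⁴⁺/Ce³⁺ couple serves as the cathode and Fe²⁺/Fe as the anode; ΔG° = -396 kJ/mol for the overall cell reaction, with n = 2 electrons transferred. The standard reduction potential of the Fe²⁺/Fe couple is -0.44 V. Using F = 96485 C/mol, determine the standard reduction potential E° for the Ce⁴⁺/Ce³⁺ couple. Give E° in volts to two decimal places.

E°cell = −ΔG°/(nF) = −(-396×10³)/((2)(96485)) = +2.052 V.
Since Ce⁴⁺/Ce³⁺ is the cathode and Fe²⁺/Fe the anode, E°cell = E°(Ce⁴⁺/Ce³⁺) − E°(Fe²⁺/Fe).
So E°(Ce⁴⁺/Ce³⁺) = E°cell + E°(Fe²⁺/Fe) = +2.052 + (-0.44) = +1.61 V.

+1.61 V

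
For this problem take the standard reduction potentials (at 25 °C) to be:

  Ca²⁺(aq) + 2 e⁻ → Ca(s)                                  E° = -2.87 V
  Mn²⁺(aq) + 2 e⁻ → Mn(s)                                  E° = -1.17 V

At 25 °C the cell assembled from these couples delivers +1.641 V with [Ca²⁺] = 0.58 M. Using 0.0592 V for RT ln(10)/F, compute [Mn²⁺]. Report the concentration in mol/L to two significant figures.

Mn²⁺/Mn is the cathode, Ca²⁺/Ca the anode: E°cell = +1.70 V, n = 2.
Overall reaction: Mn²⁺(aq) + Ca(s) → Mn(s) + Ca²⁺(aq); Q = [Ca²⁺]^1/[Mn²⁺]^1.
From E = E° − (0.0592/n) log Q: log Q = (E° − E)·n/0.0592 = (+1.70 − (+1.641))·2/0.0592 = 1.9932.
So 1·log[Mn²⁺] = 1·log(0.58) − log Q = -0.2366 − (1.9932) = -2.2298; [Mn²⁺] = 10^(-2.2298) ≈ 0.0059 M.

0.0059 M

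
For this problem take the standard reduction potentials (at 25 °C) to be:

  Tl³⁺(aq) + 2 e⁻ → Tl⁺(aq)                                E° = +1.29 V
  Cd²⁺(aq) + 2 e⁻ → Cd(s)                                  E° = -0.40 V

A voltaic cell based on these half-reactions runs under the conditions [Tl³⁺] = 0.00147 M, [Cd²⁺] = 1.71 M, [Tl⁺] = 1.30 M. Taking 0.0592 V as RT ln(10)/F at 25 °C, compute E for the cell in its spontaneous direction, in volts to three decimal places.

+1.596 V

Tl³⁺/Tl⁺ is the cathode (higher E°), Cd²⁺/Cd the anode: E°cell = +1.29 − (-0.40) = +1.69 V, n = 2.
Overall: Tl³⁺(aq) + Cd(s) → Tl⁺(aq) + Cd²⁺(aq)
Q = [Tl⁺]·[Cd²⁺] / ([Tl³⁺]); log Q = 3.180.
E = E° − (0.0592/n) log Q = +1.69 − (0.0592/2)(3.180) = +1.596 V.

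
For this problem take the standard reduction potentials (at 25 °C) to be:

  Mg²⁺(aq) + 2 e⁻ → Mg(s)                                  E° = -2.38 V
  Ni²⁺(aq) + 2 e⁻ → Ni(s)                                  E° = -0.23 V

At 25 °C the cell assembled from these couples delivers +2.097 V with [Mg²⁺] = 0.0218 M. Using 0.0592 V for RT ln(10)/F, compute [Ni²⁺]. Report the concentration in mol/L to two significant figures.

0.00035 M

Ni²⁺/Ni is the cathode, Mg²⁺/Mg the anode: E°cell = +2.15 V, n = 2.
Overall reaction: Ni²⁺(aq) + Mg(s) → Ni(s) + Mg²⁺(aq); Q = [Mg²⁺]^1/[Ni²⁺]^1.
From E = E° − (0.0592/n) log Q: log Q = (E° − E)·n/0.0592 = (+2.15 − (+2.097))·2/0.0592 = 1.7905.
So 1·log[Ni²⁺] = 1·log(0.0218) − log Q = -1.6615 − (1.7905) = -3.4520; [Ni²⁺] = 10^(-3.4520) ≈ 0.00035 M.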